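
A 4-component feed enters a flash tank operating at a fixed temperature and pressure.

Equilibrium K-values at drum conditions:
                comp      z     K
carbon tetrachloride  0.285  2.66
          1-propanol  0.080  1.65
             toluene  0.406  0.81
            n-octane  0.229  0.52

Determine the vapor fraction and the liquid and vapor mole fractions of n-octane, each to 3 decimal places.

Material balance + equilibrium reduce to Σ zᵢ(Kᵢ−1)/(1+ψ(Kᵢ−1)) = 0.
Feasibility: ΣzᵢKᵢ = 1.338, Σzᵢ/Kᵢ = 1.097 — both > 1, two phases present.
Newton iteration, ψ⁰ = 0.5:
  ψ = 0.500: g = 0.0679, g' = -0.363 → ψ = 0.687
  ψ = 0.687: g = 0.0042, g' = -0.324 → ψ = 0.700
Converged at ψ = 0.700.
Compositions from xᵢ = zᵢ/(1+ψ(Kᵢ−1)), yᵢ = Kᵢxᵢ:
  carbon tetrachloride: x = 0.132, y = 0.351
  1-propanol: x = 0.055, y = 0.091
  toluene: x = 0.468, y = 0.379
  n-octane: x = 0.345, y = 0.179

ψ = 0.700, x_n-octane = 0.345, y_n-octane = 0.179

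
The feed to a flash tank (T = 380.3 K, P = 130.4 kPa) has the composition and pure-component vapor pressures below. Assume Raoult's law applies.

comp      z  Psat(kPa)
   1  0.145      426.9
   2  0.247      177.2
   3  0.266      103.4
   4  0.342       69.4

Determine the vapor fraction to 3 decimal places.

Raoult's law: Kᵢ = Pᵢˢᵃᵗ/P = Pᵢˢᵃᵗ/130.4.
  K_1 = 426.9/130.4 = 3.27377, K_2 = 177.2/130.4 = 1.35890, K_3 = 103.4/130.4 = 0.79294, K_4 = 69.4/130.4 = 0.53221
Newton iteration, ψ⁰ = 0.5:
  ψ = 0.500: g = -0.0408, g' = -0.329 → ψ = 0.376
  ψ = 0.376: g = 0.0020, g' = -0.366 → ψ = 0.381
Converged at ψ = 0.381.

ψ = 0.381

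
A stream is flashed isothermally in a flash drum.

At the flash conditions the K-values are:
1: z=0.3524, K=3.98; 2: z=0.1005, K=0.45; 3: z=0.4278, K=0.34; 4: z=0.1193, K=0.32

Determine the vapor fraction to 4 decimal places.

ψ = 0.3271

Rachford–Rice: g(ψ) = Σ zᵢ(Kᵢ−1)/(1+ψ(Kᵢ−1)) = 0.
Feasibility: ΣzᵢKᵢ = 1.6314, Σzᵢ/Kᵢ = 1.9429 — both > 1, two phases present.
Newton iteration, ψ⁰ = 0.5:
  ψ = 0.5000: g = -0.19882, g' = -1.1043 → ψ = 0.3200
  ψ = 0.3200: g = 0.00888, g' = -1.2544 → ψ = 0.3270
  ψ = 0.3270: g = 0.00004, g' = -1.2421 → ψ = 0.3271
Converged at ψ = 0.3271.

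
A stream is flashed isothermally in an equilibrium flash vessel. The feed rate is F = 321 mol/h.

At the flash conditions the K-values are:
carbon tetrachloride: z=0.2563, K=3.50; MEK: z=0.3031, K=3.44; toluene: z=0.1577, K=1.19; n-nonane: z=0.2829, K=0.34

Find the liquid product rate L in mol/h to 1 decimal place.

Newton iteration, ψ⁰ = 0.48:
  ψ = 0.4800: g = 0.38604, g' = -0.9826 → ψ = 0.8729
  ψ = 0.8729: g = 0.02287, g' = -1.0324 → ψ = 0.8950
  ψ = 0.8950: g = -0.00041, g' = -1.0707 → ψ = 0.8947
Converged at ψ = 0.8947.
Then V = ψ·F = 0.8947·321 = 287.2 mol/h and L = F − V = 33.8 mol/h.

L = 33.8 mol/h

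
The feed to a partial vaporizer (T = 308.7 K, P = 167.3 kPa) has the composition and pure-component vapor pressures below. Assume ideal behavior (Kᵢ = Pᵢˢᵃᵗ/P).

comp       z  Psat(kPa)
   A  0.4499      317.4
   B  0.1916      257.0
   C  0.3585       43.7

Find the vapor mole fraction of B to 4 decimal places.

y_B = 0.2414

Raoult's law: Kᵢ = Pᵢˢᵃᵗ/P = Pᵢˢᵃᵗ/167.3.
  K_A = 317.4/167.3 = 1.897191, K_B = 257.0/167.3 = 1.536163, K_C = 43.7/167.3 = 0.261207
Material balance + equilibrium reduce to Σ zᵢ(Kᵢ−1)/(1+β(Kᵢ−1)) = 0.
g(0) = ΣzᵢKᵢ − 1 = 0.2415 and g(1) = 1 − Σzᵢ/Kᵢ = -0.7343, so a root lies in (0, 1).
Iterate (Newton) starting at β = 0.5:
  β = 0.5000: g = -0.06035, g' = -0.6989 → β = 0.4137
  β = 0.4137: g = -0.00295, g' = -0.6353 → β = 0.4090
Converged at β = 0.4090.
Compositions from xᵢ = zᵢ/(1+β(Kᵢ−1)), yᵢ = Kᵢxᵢ:
  A: x = 0.3291, y = 0.6244
  B: x = 0.1571, y = 0.2414
  C: x = 0.5137, y = 0.1342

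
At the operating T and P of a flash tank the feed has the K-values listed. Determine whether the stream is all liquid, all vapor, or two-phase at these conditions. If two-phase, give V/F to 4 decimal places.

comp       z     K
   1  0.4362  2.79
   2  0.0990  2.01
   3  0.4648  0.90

ΣzᵢKᵢ = 1.8343; Σzᵢ/Kᵢ = 0.7220.
Since Σzᵢ/Kᵢ < 1 the mixture is above its dew point — single vapor phase.

all vapor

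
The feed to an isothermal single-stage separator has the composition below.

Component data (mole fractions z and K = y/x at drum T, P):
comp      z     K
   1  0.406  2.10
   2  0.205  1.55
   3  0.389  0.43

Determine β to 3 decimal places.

β = 0.633

Newton–Raphson from β = 0.44:
  β = 0.440: g = 0.0958, g' = -0.488 → β = 0.636
  β = 0.636: g = -0.0016, g' = -0.515 → β = 0.633
Converged at β = 0.633.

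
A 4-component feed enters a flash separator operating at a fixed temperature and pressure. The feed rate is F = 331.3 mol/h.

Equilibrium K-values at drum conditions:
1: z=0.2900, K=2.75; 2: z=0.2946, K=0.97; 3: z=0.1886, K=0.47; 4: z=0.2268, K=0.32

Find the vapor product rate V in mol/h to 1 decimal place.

Material balance + equilibrium reduce to Σ zᵢ(Kᵢ−1)/(1+ψ(Kᵢ−1)) = 0.
Check two-phase: ΣzᵢKᵢ = 1.2445 > 1 and Σzᵢ/Kᵢ = 1.5192 > 1, so g(0) = 0.2445 > 0 and g(1) = -0.5192 < 0.
Newton iteration, ψ⁰ = 0.5:
  ψ = 0.5000: g = -0.10798, g' = -0.5917 → ψ = 0.3175
  ψ = 0.3175: g = 0.00043, g' = -0.6144 → ψ = 0.3182
Converged at ψ = 0.3182.
Then V = ψ·F = 0.3182·331.3 = 105.4 mol/h and L = F − V = 225.9 mol/h.

V = 105.4 mol/h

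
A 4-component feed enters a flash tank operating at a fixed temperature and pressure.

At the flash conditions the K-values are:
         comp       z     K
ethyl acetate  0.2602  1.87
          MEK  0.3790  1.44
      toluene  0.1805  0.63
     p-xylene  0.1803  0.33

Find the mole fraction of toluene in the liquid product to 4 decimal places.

Newton–Raphson from β = 0.5:
  β = 0.5000: g = 0.03084, g' = -0.3652 → β = 0.5845
  β = 0.5845: g = -0.00105, g' = -0.3919 → β = 0.5818
Converged at β = 0.5818.
Compositions from xᵢ = zᵢ/(1+β(Kᵢ−1)), yᵢ = Kᵢxᵢ:
  ethyl acetate: x = 0.1728, y = 0.3231
  MEK: x = 0.3018, y = 0.4345
  toluene: x = 0.2300, y = 0.1449
  p-xylene: x = 0.2955, y = 0.0975

x_toluene = 0.2300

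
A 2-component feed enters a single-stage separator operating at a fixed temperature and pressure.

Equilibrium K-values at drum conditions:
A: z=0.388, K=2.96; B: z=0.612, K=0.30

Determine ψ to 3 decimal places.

ψ = 0.242

Newton iteration, ψ⁰ = 0.5:
  ψ = 0.500: g = -0.2750, g' = -1.090 → ψ = 0.248
  ψ = 0.248: g = -0.0063, g' = -1.114 → ψ = 0.242
Converged at ψ = 0.242.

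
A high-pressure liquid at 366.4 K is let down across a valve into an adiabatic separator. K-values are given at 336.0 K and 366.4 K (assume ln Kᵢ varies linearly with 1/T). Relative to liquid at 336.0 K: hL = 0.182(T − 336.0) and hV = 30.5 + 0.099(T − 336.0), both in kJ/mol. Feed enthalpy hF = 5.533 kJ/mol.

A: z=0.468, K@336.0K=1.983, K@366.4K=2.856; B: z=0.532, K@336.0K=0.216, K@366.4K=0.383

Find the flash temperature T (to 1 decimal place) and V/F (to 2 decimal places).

Adiabatic flash: solve Rachford–Rice at each trial T, then check hF = ψ·hV(T) + (1−ψ)·hL(T).
  T = 336.0 K: K = (1.983, 0.216), RR gives ψ = 0.056, H_out = 1.700 kJ/mol
  T = 366.4 K: K = (2.856, 0.383), RR gives ψ = 0.472, H_out = 18.734 kJ/mol
  T = 351.2 K: K = (2.399, 0.291), RR gives ψ = 0.280, H_out = 10.951 kJ/mol
  T = 343.6 K: K = (2.186, 0.252), RR gives ψ = 0.177, H_out = 6.659 kJ/mol
  T = 339.8 K: K = (2.083, 0.233), RR gives ψ = 0.119, H_out = 4.289 kJ/mol
  T = 341.7 K: K = (2.134, 0.242), RR gives ψ = 0.149, H_out = 5.498 kJ/mol
Linear interpolation between T = 341.7 (H_out = 5.498) and T = 343.6 (H_out = 6.659) on hF = 5.533 gives T ≈ 341.8 K, at which ψ = 0.15.

T = 341.8 K, V/F = 0.15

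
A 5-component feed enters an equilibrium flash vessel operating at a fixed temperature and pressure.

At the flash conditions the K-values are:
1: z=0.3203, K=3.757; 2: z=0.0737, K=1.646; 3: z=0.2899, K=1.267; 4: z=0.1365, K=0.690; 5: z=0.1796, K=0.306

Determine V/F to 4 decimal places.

Newton–Raphson from V/F = 0.5:
  V/F = 0.5000: g = 0.23459, g' = -0.6852 → V/F = 0.8423
  V/F = 0.8423: g = 0.00250, g' = -0.7725 → V/F = 0.8456
Converged at V/F = 0.8456.

V/F = 0.8456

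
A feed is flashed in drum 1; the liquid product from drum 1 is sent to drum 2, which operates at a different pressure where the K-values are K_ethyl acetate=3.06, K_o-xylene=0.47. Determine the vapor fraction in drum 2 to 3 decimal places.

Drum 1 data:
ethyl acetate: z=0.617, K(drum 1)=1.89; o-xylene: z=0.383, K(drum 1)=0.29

V/F (drum 2) = 0.567

Drum 1:
Rachford–Rice: g(ψ₁) = Σ zᵢ(Kᵢ−1)/(1+ψ₁(Kᵢ−1)) = 0.
Check two-phase: ΣzᵢKᵢ = 1.277 > 1 and Σzᵢ/Kᵢ = 1.647 > 1, so g(0) = 0.277 > 0 and g(1) = -0.647 < 0.
Newton iteration, ψ₁⁰ = 0.5:
  ψ₁ = 0.500: g = -0.0416, g' = -0.698 → ψ₁ = 0.440
  ψ₁ = 0.440: g = -0.0012, g' = -0.661 → ψ₁ = 0.439
Converged at ψ₁ = 0.439.
Drum-1 compositions:
  ethyl acetate: x = 0.444, y = 0.839
  o-xylene: x = 0.556, y = 0.161
Drum-2 feed = drum-1 liquid: z₂ = (0.4437, 0.5563).
Drum 2:
Material balance + equilibrium reduce to Σ zᵢ(Kᵢ−1)/(1+ψ₂(Kᵢ−1)) = 0.
g(0) = ΣzᵢKᵢ − 1 = 0.619 and g(1) = 1 − Σzᵢ/Kᵢ = -0.329, so a root lies in (0, 1).
Binary case is linear: z₁(K₁−1)(1+ψ₂(K₂−1)) + z₂(K₂−1)(1+ψ₂(K₁−1)) = 0
⇒ ψ₂ = [z₁(K₁−1)+z₂(K₂−1)] / [−(K₁−1)(K₂−1)] = 0.6193/1.0918 = 0.567
  ethyl acetate: x = 0.205, y = 0.626
  o-xylene: x = 0.795, y = 0.374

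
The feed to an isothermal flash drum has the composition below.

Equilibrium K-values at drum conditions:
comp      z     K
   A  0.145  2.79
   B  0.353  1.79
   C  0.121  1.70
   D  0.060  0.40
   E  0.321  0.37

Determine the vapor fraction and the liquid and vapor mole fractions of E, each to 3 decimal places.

ψ = 0.588, x_E = 0.510, y_E = 0.189

Newton iteration, ψ⁰ = 0.5:
  ψ = 0.500: g = 0.0530, g' = -0.591 → ψ = 0.590
  ψ = 0.590: g = -0.0010, g' = -0.616 → ψ = 0.588
Converged at ψ = 0.588.
Compositions from xᵢ = zᵢ/(1+ψ(Kᵢ−1)), yᵢ = Kᵢxᵢ:
  A: x = 0.071, y = 0.197
  B: x = 0.241, y = 0.431
  C: x = 0.086, y = 0.146
  D: x = 0.093, y = 0.037
  E: x = 0.510, y = 0.189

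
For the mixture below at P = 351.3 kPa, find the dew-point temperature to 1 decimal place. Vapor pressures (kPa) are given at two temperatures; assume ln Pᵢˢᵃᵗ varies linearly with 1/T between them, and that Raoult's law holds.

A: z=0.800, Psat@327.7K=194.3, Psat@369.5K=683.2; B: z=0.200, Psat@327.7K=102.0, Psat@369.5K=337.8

Dew-point temperature: Σzᵢ·P/Pᵢˢᵃᵗ(T) = 1. Interpolate ln Pᵢˢᵃᵗ = aᵢ + bᵢ/T.
  T = 327.7 K: ΣzᵢP/Pᵢˢᵃᵗ = 2.1352
  T = 369.5 K: ΣzᵢP/Pᵢˢᵃᵗ = 0.6194
  T = 348.6 K: ΣzᵢP/Pᵢˢᵃᵗ = 1.1080
  T = 359.1 K: ΣzᵢP/Pᵢˢᵃᵗ = 0.8203
  T = 353.9 K: ΣzᵢP/Pᵢˢᵃᵗ = 0.9498
  T = 351.2 K: ΣzᵢP/Pᵢˢᵃᵗ = 1.0268
Interpolating between 351.2 K and 353.9 K gives T ≈ 352.1 K.

T = 352.1 K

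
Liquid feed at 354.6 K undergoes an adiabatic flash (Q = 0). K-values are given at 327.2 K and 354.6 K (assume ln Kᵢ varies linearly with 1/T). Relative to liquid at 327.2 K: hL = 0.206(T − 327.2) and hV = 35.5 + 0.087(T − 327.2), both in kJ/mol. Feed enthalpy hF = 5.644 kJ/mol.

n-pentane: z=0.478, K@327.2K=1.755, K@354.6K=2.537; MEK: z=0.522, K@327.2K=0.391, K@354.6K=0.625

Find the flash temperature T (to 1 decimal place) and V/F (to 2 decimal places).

T = 329.0 K, V/F = 0.15

Adiabatic flash: solve Rachford–Rice at each trial T, then check hF = ψ·hV(T) + (1−ψ)·hL(T).
  T = 327.2 K: K = (1.755, 0.391), RR gives ψ = 0.094, H_out = 3.319 kJ/mol
  T = 354.6 K: K = (2.537, 0.625), RR gives ψ = 0.935, H_out = 35.790 kJ/mol
  T = 340.9 K: K = (2.126, 0.499), RR gives ψ = 0.490, H_out = 19.434 kJ/mol
  T = 334.0 K: K = (1.934, 0.442), RR gives ψ = 0.298, H_out = 11.752 kJ/mol
  T = 330.6 K: K = (1.843, 0.416), RR gives ψ = 0.200, H_out = 7.709 kJ/mol
  T = 328.9 K: K = (1.799, 0.403), RR gives ψ = 0.148, H_out = 5.568 kJ/mol
Linear interpolation between T = 328.9 (H_out = 5.568) and T = 330.6 (H_out = 7.709) on hF = 5.644 gives T ≈ 329.0 K, at which ψ = 0.15.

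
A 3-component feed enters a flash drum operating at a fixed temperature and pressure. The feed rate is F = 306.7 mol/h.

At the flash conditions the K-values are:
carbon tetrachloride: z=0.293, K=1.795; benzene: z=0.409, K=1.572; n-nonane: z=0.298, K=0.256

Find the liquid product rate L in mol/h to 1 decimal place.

L = 155.7 mol/h

Rachford–Rice: g(ψ) = Σ zᵢ(Kᵢ−1)/(1+ψ(Kᵢ−1)) = 0.
Feasibility: ΣzᵢKᵢ = 1.245, Σzᵢ/Kᵢ = 1.587 — both > 1, two phases present.
Newton iteration, ψ⁰ = 0.5:
  ψ = 0.500: g = -0.0044, g' = -0.594 → ψ = 0.493
  ψ = 0.493: g = -0.0000, g' = -0.588 → ψ = 0.492
Converged at ψ = 0.492.
Then V = ψ·F = 0.4925·306.7 = 151.0 mol/h and L = F − V = 155.7 mol/h.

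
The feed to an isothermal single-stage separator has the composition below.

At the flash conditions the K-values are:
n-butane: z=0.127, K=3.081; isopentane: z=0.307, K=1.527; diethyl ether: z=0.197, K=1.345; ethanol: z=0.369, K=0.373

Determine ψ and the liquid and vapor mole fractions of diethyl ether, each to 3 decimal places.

Newton iteration, ψ⁰ = 0.5:
  ψ = 0.500: g = -0.0215, g' = -0.510 → ψ = 0.458
Converged at ψ = 0.458.
Compositions from xᵢ = zᵢ/(1+ψ(Kᵢ−1)), yᵢ = Kᵢxᵢ:
  n-butane: x = 0.065, y = 0.200
  isopentane: x = 0.247, y = 0.378
  diethyl ether: x = 0.170, y = 0.229
  ethanol: x = 0.517, y = 0.193

ψ = 0.458, x_diethyl ether = 0.170, y_diethyl ether = 0.229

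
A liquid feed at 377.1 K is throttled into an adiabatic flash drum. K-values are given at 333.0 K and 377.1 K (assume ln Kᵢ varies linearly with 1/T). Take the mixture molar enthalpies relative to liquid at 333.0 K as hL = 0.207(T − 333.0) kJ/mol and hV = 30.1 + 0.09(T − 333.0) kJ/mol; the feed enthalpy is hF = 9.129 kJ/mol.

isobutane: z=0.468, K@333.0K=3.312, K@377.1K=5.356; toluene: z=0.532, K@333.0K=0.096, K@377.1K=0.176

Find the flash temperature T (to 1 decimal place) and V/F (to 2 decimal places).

Adiabatic flash: solve Rachford–Rice at each trial T, then check hF = ψ·hV(T) + (1−ψ)·hL(T).
  T = 333.0 K: K = (3.312, 0.096), RR gives ψ = 0.288, H_out = 8.657 kJ/mol
  T = 377.1 K: K = (5.356, 0.176), RR gives ψ = 0.446, H_out = 20.248 kJ/mol
  T = 355.1 K: K = (4.277, 0.133), RR gives ψ = 0.377, H_out = 14.953 kJ/mol
  T = 344.1 K: K = (3.782, 0.113), RR gives ψ = 0.337, H_out = 11.993 kJ/mol
  T = 338.6 K: K = (3.545, 0.105), RR gives ψ = 0.314, H_out = 10.394 kJ/mol
  T = 335.8 K: K = (3.427, 0.100), RR gives ψ = 0.301, H_out = 9.541 kJ/mol
  T = 334.4 K: K = (3.369, 0.098), RR gives ψ = 0.294, H_out = 9.103 kJ/mol
Linear interpolation between T = 334.4 (H_out = 9.103) and T = 335.8 (H_out = 9.541) on hF = 9.129 gives T ≈ 334.5 K, at which ψ = 0.29.

T = 334.5 K, V/F = 0.29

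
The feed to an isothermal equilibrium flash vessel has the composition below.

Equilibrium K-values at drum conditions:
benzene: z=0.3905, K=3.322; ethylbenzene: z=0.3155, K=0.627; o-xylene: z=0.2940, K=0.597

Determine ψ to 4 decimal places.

ψ = 0.7447

Rachford–Rice: g(ψ) = Σ zᵢ(Kᵢ−1)/(1+ψ(Kᵢ−1)) = 0.
Check two-phase: ΣzᵢKᵢ = 1.6706 > 1 and Σzᵢ/Kᵢ = 1.1132 > 1, so g(0) = 0.6706 > 0 and g(1) = -0.1132 < 0.
Newton iteration, ψ⁰ = 0.51:
  ψ = 0.5100: g = 0.12067, g' = -0.5839 → ψ = 0.7167
  ψ = 0.7167: g = 0.01314, g' = -0.4728 → ψ = 0.7445
  ψ = 0.7445: g = 0.00012, g' = -0.4644 → ψ = 0.7447
Converged at ψ = 0.7447.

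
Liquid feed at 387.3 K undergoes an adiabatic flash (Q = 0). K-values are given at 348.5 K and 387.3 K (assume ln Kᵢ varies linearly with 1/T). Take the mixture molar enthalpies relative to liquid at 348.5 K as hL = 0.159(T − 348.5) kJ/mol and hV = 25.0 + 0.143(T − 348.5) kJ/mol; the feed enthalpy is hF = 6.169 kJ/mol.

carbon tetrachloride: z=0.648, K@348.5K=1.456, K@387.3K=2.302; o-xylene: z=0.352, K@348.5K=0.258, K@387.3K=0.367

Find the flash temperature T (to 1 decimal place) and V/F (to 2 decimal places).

Adiabatic flash: solve Rachford–Rice at each trial T, then check hF = ψ·hV(T) + (1−ψ)·hL(T).
  T = 348.5 K: K = (1.456, 0.258), RR gives ψ = 0.101, H_out = 2.535 kJ/mol
  T = 387.3 K: K = (2.302, 0.367), RR gives ψ = 0.753, H_out = 24.535 kJ/mol
  T = 367.9 K: K = (1.853, 0.311), RR gives ψ = 0.527, H_out = 16.103 kJ/mol
  T = 358.2 K: K = (1.648, 0.284), RR gives ψ = 0.361, H_out = 10.523 kJ/mol
  T = 353.4 K: K = (1.551, 0.271), RR gives ψ = 0.250, H_out = 7.016 kJ/mol
  T = 350.9 K: K = (1.502, 0.264), RR gives ψ = 0.180, H_out = 4.873 kJ/mol
  T = 352.1 K: K = (1.526, 0.267), RR gives ψ = 0.215, H_out = 5.934 kJ/mol
Linear interpolation between T = 352.1 (H_out = 5.934) and T = 353.4 (H_out = 7.016) on hF = 6.169 gives T ≈ 352.4 K, at which ψ = 0.22.

T = 352.4 K, V/F = 0.22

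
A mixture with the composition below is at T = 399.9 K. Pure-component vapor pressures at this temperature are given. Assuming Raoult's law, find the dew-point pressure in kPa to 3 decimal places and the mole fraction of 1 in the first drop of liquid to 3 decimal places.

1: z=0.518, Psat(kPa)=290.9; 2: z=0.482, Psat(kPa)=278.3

Pdew = 284.687 kPa, x_1 = 0.507

At the dew point ψ → 1, so Σzᵢ/Kᵢ = 1 with Kᵢ = Pᵢˢᵃᵗ/P ⇒ 1/P = Σzᵢ/Pᵢˢᵃᵗ.
1/P = 0.518/290.9 + 0.482/278.3 = 0.003513 ⇒ P = 284.687 kPa
xᵢ = zᵢP/Pᵢˢᵃᵗ ⇒ x_1 = 0.518·284.687/290.9 = 0.507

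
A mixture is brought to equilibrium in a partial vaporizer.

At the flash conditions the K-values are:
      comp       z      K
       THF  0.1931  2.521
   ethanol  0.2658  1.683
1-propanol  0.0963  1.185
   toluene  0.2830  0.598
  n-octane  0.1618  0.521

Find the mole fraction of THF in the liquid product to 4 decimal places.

Newton iteration, ψ⁰ = 0.62:
  ψ = 0.6200: g = 0.03290, g' = -0.3384 → ψ = 0.7172
  ψ = 0.7172: g = 0.00013, g' = -0.3371 → ψ = 0.7176
Converged at ψ = 0.7176.
Compositions from xᵢ = zᵢ/(1+ψ(Kᵢ−1)), yᵢ = Kᵢxᵢ:
  THF: x = 0.0923, y = 0.2328
  ethanol: x = 0.1784, y = 0.3002
  1-propanol: x = 0.0850, y = 0.1007
  toluene: x = 0.3977, y = 0.2378
  n-octane: x = 0.2465, y = 0.1285

x_THF = 0.0923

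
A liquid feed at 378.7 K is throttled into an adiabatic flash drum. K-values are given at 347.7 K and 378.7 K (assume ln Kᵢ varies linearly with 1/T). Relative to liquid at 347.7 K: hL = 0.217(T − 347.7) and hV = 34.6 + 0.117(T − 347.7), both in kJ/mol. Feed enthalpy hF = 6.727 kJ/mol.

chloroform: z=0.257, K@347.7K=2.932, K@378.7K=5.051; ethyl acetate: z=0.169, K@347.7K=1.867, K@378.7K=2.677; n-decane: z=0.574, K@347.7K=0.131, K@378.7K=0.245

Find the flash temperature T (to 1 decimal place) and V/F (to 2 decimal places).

Adiabatic flash: solve Rachford–Rice at each trial T, then check hF = ψ·hV(T) + (1−ψ)·hL(T).
  T = 347.7 K: K = (2.932, 1.867, 0.131), RR gives ψ = 0.104, H_out = 3.585 kJ/mol
  T = 378.7 K: K = (5.051, 2.677, 0.245), RR gives ψ = 0.363, H_out = 18.174 kJ/mol
  T = 363.2 K: K = (3.893, 2.253, 0.182), RR gives ψ = 0.251, H_out = 11.672 kJ/mol
  T = 355.4 K: K = (3.386, 2.054, 0.155), RR gives ψ = 0.184, H_out = 7.911 kJ/mol
  T = 351.5 K: K = (3.150, 1.958, 0.142), RR gives ψ = 0.146, H_out = 5.816 kJ/mol
  T = 353.4 K: K = (3.264, 2.004, 0.148), RR gives ψ = 0.165, H_out = 6.859 kJ/mol
Linear interpolation between T = 351.5 (H_out = 5.816) and T = 353.4 (H_out = 6.859) on hF = 6.727 gives T ≈ 353.2 K, at which ψ = 0.16.

T = 353.2 K, V/F = 0.16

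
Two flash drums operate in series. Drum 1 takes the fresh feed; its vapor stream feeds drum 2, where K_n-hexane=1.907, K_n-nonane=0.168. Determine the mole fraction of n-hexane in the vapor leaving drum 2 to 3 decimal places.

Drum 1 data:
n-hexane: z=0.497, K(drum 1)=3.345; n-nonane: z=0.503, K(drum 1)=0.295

y_n-hexane (drum 2) = 0.912

Drum 1:
Let ψ₁ = V/F and solve Σ zᵢ(Kᵢ−1)/(1+ψ₁(Kᵢ−1)) = 0.
g(0) = ΣzᵢKᵢ − 1 = 0.811 and g(1) = 1 − Σzᵢ/Kᵢ = -0.854, so a root lies in (0, 1).
Binary case is linear: z₁(K₁−1)(1+ψ₁(K₂−1)) + z₂(K₂−1)(1+ψ₁(K₁−1)) = 0
⇒ ψ₁ = [z₁(K₁−1)+z₂(K₂−1)] / [−(K₁−1)(K₂−1)] = 0.8109/1.6532 = 0.490
Drum-1 compositions:
  n-hexane: x = 0.231, y = 0.773
  n-nonane: x = 0.769, y = 0.227
Drum-2 feed = drum-1 vapor: z₂ = (0.7732, 0.2268).
Drum 2:
Let ψ₂ = V/F and solve Σ zᵢ(Kᵢ−1)/(1+ψ₂(Kᵢ−1)) = 0.
Feasibility: ΣzᵢKᵢ = 1.513, Σzᵢ/Kᵢ = 1.756 — both > 1, two phases present.
Newton–Raphson from ψ₂ = 0.5:
  ψ₂ = 0.500: g = 0.1593, g' = -0.761 → ψ₂ = 0.709
  ψ₂ = 0.709: g = -0.0336, g' = -1.170 → ψ₂ = 0.681
  ψ₂ = 0.681: g = -0.0014, g' = -1.077 → ψ₂ = 0.679
Converged at ψ₂ = 0.679.
  n-hexane: x = 0.478, y = 0.912
  n-nonane: x = 0.522, y = 0.088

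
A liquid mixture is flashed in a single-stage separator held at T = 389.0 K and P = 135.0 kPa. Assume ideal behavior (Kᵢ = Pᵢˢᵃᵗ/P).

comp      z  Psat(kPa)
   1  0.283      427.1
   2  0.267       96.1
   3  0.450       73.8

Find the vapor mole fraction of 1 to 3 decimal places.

Raoult's law: Kᵢ = Pᵢˢᵃᵗ/P = Pᵢˢᵃᵗ/135.0.
  K_1 = 427.1/135.0 = 3.16370, K_2 = 96.1/135.0 = 0.71185, K_3 = 73.8/135.0 = 0.54667
Let ψ = V/F and solve Σ zᵢ(Kᵢ−1)/(1+ψ(Kᵢ−1)) = 0.
Check two-phase: ΣzᵢKᵢ = 1.331 > 1 and Σzᵢ/Kᵢ = 1.288 > 1, so g(0) = 0.331 > 0 and g(1) = -0.288 < 0.
Newton–Raphson from ψ = 0.5:
  ψ = 0.500: g = -0.0596, g' = -0.491 → ψ = 0.379
  ψ = 0.379: g = 0.0040, g' = -0.563 → ψ = 0.386
Converged at ψ = 0.386.
Compositions from xᵢ = zᵢ/(1+ψ(Kᵢ−1)), yᵢ = Kᵢxᵢ:
  1: x = 0.154, y = 0.488
  2: x = 0.300, y = 0.214
  3: x = 0.545, y = 0.298

y_1 = 0.488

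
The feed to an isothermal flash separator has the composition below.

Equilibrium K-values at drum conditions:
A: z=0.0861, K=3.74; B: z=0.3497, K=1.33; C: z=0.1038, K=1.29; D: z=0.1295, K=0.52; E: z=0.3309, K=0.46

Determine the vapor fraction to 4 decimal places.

ψ = 0.2442

Material balance + equilibrium reduce to Σ zᵢ(Kᵢ−1)/(1+ψ(Kᵢ−1)) = 0.
Check two-phase: ΣzᵢKᵢ = 1.1406 > 1 and Σzᵢ/Kᵢ = 1.3348 > 1, so g(0) = 0.1406 > 0 and g(1) = -0.3348 < 0.
Iterate (Newton) starting at ψ = 0.46:
  ψ = 0.4600: g = -0.08640, g' = -0.3820 → ψ = 0.2338
  ψ = 0.2338: g = 0.00459, g' = -0.4449 → ψ = 0.2441
  ψ = 0.2441: g = 0.00003, g' = -0.4386 → ψ = 0.2442
Converged at ψ = 0.2442.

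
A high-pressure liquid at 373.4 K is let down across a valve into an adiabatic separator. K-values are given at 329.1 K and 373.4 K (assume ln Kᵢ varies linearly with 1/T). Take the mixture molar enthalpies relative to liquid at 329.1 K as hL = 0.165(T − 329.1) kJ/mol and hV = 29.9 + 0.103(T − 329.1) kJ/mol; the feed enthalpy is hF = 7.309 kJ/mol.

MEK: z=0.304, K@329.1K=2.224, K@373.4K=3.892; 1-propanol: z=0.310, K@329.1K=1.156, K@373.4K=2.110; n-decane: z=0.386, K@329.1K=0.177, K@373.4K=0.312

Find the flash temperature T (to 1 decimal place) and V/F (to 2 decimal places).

Adiabatic flash: solve Rachford–Rice at each trial T, then check hF = ψ·hV(T) + (1−ψ)·hL(T).
  T = 329.1 K: K = (2.224, 1.156, 0.177), RR gives ψ = 0.149, H_out = 4.450 kJ/mol
  T = 373.4 K: K = (3.892, 2.110, 0.312), RR gives ψ = 0.674, H_out = 25.604 kJ/mol
  T = 351.2 K: K = (2.993, 1.591, 0.239), RR gives ψ = 0.469, H_out = 17.021 kJ/mol
  T = 340.1 K: K = (2.591, 1.362, 0.207), RR gives ψ = 0.333, H_out = 11.546 kJ/mol
  T = 334.6 K: K = (2.403, 1.257, 0.191), RR gives ψ = 0.249, H_out = 8.272 kJ/mol
  T = 331.9 K: K = (2.314, 1.207, 0.184), RR gives ψ = 0.202, H_out = 6.475 kJ/mol
  T = 333.2 K: K = (2.357, 1.230, 0.188), RR gives ψ = 0.225, H_out = 7.358 kJ/mol
Linear interpolation between T = 331.9 (H_out = 6.475) and T = 333.2 (H_out = 7.358) on hF = 7.309 gives T ≈ 333.1 K, at which ψ = 0.22.

T = 333.1 K, V/F = 0.22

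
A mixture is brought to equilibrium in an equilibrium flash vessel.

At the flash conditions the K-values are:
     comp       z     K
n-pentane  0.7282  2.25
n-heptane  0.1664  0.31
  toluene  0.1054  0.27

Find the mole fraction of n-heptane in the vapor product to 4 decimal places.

y_n-heptane = 0.1176

Let ψ = V/F and solve Σ zᵢ(Kᵢ−1)/(1+ψ(Kᵢ−1)) = 0.
Feasibility: ΣzᵢKᵢ = 1.7185, Σzᵢ/Kᵢ = 1.2508 — both > 1, two phases present.
Iterate (Newton) starting at ψ = 0.5:
  ψ = 0.5000: g = 0.26369, g' = -0.7548 → ψ = 0.8493
  ψ = 0.8493: g = -0.03834, g' = -1.1190 → ψ = 0.8151
  ψ = 0.8151: g = -0.00148, g' = -1.0353 → ψ = 0.8136
Converged at ψ = 0.8136.
Compositions from xᵢ = zᵢ/(1+ψ(Kᵢ−1)), yᵢ = Kᵢxᵢ:
  n-pentane: x = 0.3610, y = 0.8123
  n-heptane: x = 0.3794, y = 0.1176
  toluene: x = 0.2596, y = 0.0701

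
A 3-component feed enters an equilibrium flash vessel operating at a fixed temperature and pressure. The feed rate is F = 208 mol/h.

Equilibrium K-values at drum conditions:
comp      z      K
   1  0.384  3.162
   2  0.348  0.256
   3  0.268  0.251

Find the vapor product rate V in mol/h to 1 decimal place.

Newton iteration, β⁰ = 0.5:
  β = 0.500: g = -0.3342, g' = -1.287 → β = 0.240
  β = 0.240: g = -0.0137, g' = -1.287 → β = 0.230
Converged at β = 0.230.
Then V = β·F = 0.2297·208 = 47.8 mol/h and L = F − V = 160.2 mol/h.

V = 47.8 mol/h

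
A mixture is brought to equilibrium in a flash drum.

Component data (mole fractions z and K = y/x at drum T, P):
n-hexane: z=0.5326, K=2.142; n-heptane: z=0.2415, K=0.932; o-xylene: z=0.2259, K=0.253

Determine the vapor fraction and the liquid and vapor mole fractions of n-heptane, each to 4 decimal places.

ψ = 0.6555, x_n-heptane = 0.2528, y_n-heptane = 0.2356

Material balance + equilibrium reduce to Σ zᵢ(Kᵢ−1)/(1+ψ(Kᵢ−1)) = 0.
Check two-phase: ΣzᵢKᵢ = 1.4231 > 1 and Σzᵢ/Kᵢ = 1.4007 > 1, so g(0) = 0.4231 > 0 and g(1) = -0.4007 < 0.
Newton–Raphson from ψ = 0.61:
  ψ = 0.6100: g = 0.03135, g' = -0.6680 → ψ = 0.6569
  ψ = 0.6569: g = -0.00103, g' = -0.7140 → ψ = 0.6555
Converged at ψ = 0.6555.
Compositions from xᵢ = zᵢ/(1+ψ(Kᵢ−1)), yᵢ = Kᵢxᵢ:
  n-hexane: x = 0.3046, y = 0.6524
  n-heptane: x = 0.2528, y = 0.2356
  o-xylene: x = 0.4426, y = 0.1120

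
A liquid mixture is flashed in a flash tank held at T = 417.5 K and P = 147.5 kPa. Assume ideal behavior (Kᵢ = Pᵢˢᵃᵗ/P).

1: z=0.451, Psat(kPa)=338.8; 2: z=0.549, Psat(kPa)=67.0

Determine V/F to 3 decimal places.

V/F = 0.403

Raoult's law: Kᵢ = Pᵢˢᵃᵗ/P = Pᵢˢᵃᵗ/147.5.
  K_1 = 338.8/147.5 = 2.29695, K_2 = 67.0/147.5 = 0.45424
Binary case is linear: z₁(K₁−1)(1+V/F(K₂−1)) + z₂(K₂−1)(1+V/F(K₁−1)) = 0
⇒ V/F = [z₁(K₁−1)+z₂(K₂−1)] / [−(K₁−1)(K₂−1)] = 0.2853/0.7078 = 0.403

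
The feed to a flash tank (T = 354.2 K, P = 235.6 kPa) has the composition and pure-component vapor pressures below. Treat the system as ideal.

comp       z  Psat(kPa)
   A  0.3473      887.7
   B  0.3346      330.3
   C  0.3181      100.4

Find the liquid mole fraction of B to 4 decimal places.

x_B = 0.2461

Raoult's law: Kᵢ = Pᵢˢᵃᵗ/P = Pᵢˢᵃᵗ/235.6.
  K_A = 887.7/235.6 = 3.767827, K_B = 330.3/235.6 = 1.401952, K_C = 100.4/235.6 = 0.426146
Let ψ = V/F and solve Σ zᵢ(Kᵢ−1)/(1+ψ(Kᵢ−1)) = 0.
Feasibility: ΣzᵢKᵢ = 1.9132, Σzᵢ/Kᵢ = 1.0773 — both > 1, two phases present.
Iterate (Newton) starting at ψ = 0.5:
  ψ = 0.5000: g = 0.25922, g' = -0.7117 → ψ = 0.8642
  ψ = 0.8642: g = 0.02105, g' = -0.6733 → ψ = 0.8955
  ψ = 0.8955: g = -0.00029, g' = -0.6924 → ψ = 0.8951
Converged at ψ = 0.8951.
Compositions from xᵢ = zᵢ/(1+ψ(Kᵢ−1)), yᵢ = Kᵢxᵢ:
  A: x = 0.0999, y = 0.3763
  B: x = 0.2461, y = 0.3450
  C: x = 0.6541, y = 0.2787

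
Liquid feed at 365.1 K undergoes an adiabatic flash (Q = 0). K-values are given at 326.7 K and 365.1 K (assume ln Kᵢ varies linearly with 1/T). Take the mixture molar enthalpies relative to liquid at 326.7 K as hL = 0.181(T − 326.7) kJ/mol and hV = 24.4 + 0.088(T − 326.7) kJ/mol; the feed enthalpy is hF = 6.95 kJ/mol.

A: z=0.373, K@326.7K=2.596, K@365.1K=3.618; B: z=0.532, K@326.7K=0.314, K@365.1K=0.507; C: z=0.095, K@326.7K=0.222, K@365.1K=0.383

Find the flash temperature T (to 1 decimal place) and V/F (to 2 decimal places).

Adiabatic flash: solve Rachford–Rice at each trial T, then check hF = ψ·hV(T) + (1−ψ)·hL(T).
  T = 326.7 K: K = (2.596, 0.314, 0.222), RR gives ψ = 0.140, H_out = 3.414 kJ/mol
  T = 365.1 K: K = (3.618, 0.507, 0.383), RR gives ψ = 0.487, H_out = 17.102 kJ/mol
  T = 345.9 K: K = (3.093, 0.404, 0.296), RR gives ψ = 0.309, H_out = 10.469 kJ/mol
  T = 336.3 K: K = (2.841, 0.358, 0.257), RR gives ψ = 0.226, H_out = 7.058 kJ/mol
  T = 331.5 K: K = (2.717, 0.335, 0.239), RR gives ψ = 0.184, H_out = 5.274 kJ/mol
  T = 333.9 K: K = (2.779, 0.346, 0.248), RR gives ψ = 0.205, H_out = 6.174 kJ/mol
Linear interpolation between T = 333.9 (H_out = 6.174) and T = 336.3 (H_out = 7.058) on hF = 6.95 gives T ≈ 336.0 K, at which ψ = 0.22.

T = 336.0 K, V/F = 0.22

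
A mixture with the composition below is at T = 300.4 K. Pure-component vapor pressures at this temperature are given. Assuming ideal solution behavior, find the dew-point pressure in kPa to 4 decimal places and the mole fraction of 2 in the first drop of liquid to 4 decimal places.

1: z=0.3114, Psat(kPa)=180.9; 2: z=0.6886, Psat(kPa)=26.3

Pdew = 35.8373 kPa, x_2 = 0.9383

At the dew point ψ → 1, so Σzᵢ/Kᵢ = 1 with Kᵢ = Pᵢˢᵃᵗ/P ⇒ 1/P = Σzᵢ/Pᵢˢᵃᵗ.
1/P = 0.3114/180.9 + 0.6886/26.3 = 0.0279039 ⇒ P = 35.8373 kPa
xᵢ = zᵢP/Pᵢˢᵃᵗ ⇒ x_2 = 0.6886·35.8373/26.3 = 0.9383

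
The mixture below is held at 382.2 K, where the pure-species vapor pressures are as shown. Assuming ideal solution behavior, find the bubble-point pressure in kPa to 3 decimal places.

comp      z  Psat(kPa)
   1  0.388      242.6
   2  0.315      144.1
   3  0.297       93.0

At the bubble point ψ → 0, so ΣzᵢKᵢ = 1 with Kᵢ = Pᵢˢᵃᵗ/P ⇒ P = ΣzᵢPᵢˢᵃᵗ.
P = 0.388·242.6 + 0.315·144.1 + 0.297·93.0 = 167.141 kPa

Pbub = 167.141 kPa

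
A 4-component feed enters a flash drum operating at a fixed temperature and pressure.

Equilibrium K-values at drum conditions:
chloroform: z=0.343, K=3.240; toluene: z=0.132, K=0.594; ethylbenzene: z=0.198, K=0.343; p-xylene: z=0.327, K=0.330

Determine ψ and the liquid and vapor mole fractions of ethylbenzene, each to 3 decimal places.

Material balance + equilibrium reduce to Σ zᵢ(Kᵢ−1)/(1+ψ(Kᵢ−1)) = 0.
Feasibility: ΣzᵢKᵢ = 1.366, Σzᵢ/Kᵢ = 1.896 — both > 1, two phases present.
Newton–Raphson from ψ = 0.36:
  ψ = 0.360: g = -0.0966, g' = -0.959 → ψ = 0.259
  ψ = 0.259: g = 0.0042, g' = -1.055 → ψ = 0.263
Converged at ψ = 0.263.
Compositions from xᵢ = zᵢ/(1+ψ(Kᵢ−1)), yᵢ = Kᵢxᵢ:
  chloroform: x = 0.216, y = 0.699
  toluene: x = 0.148, y = 0.088
  ethylbenzene: x = 0.239, y = 0.082
  p-xylene: x = 0.397, y = 0.131

ψ = 0.263, x_ethylbenzene = 0.239, y_ethylbenzene = 0.082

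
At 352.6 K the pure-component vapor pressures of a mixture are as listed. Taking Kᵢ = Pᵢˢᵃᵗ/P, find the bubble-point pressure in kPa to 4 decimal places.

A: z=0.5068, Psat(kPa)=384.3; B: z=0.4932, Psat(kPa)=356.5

At the bubble point ψ → 0, so ΣzᵢKᵢ = 1 with Kᵢ = Pᵢˢᵃᵗ/P ⇒ P = ΣzᵢPᵢˢᵃᵗ.
P = 0.5068·384.3 + 0.4932·356.5 = 370.5890 kPa

Pbub = 370.5890 kPa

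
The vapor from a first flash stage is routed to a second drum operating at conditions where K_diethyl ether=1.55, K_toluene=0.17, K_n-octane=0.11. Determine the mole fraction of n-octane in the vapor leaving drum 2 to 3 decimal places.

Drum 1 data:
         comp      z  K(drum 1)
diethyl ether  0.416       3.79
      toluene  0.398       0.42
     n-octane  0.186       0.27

Drum 1:
Rachford–Rice: g(ψ₁) = Σ zᵢ(Kᵢ−1)/(1+ψ₁(Kᵢ−1)) = 0.
Feasibility: ΣzᵢKᵢ = 1.794, Σzᵢ/Kᵢ = 1.746 — both > 1, two phases present.
Newton–Raphson from ψ₁ = 0.5:
  ψ₁ = 0.500: g = -0.0543, g' = -1.076 → ψ₁ = 0.449
  ψ₁ = 0.449: g = 0.0006, g' = -1.102 → ψ₁ = 0.450
Converged at ψ₁ = 0.450.
Drum-1 compositions:
  diethyl ether: x = 0.184, y = 0.699
  toluene: x = 0.539, y = 0.226
  n-octane: x = 0.277, y = 0.075
Drum-2 feed = drum-1 vapor: z₂ = (0.6990, 0.2262, 0.0748).
Drum 2:
Let ψ₂ = V/F and solve Σ zᵢ(Kᵢ−1)/(1+ψ₂(Kᵢ−1)) = 0.
Feasibility: ΣzᵢKᵢ = 1.130, Σzᵢ/Kᵢ = 2.461 — both > 1, two phases present.
Newton iteration, ψ₂⁰ = 0.63:
  ψ₂ = 0.630: g = -0.2595, g' = -1.108 → ψ₂ = 0.396
  ψ₂ = 0.396: g = -0.0666, g' = -0.629 → ψ₂ = 0.290
  ψ₂ = 0.290: g = -0.0054, g' = -0.535 → ψ₂ = 0.280
Converged at ψ₂ = 0.280.
  diethyl ether: x = 0.606, y = 0.939
  toluene: x = 0.295, y = 0.050
  n-octane: x = 0.100, y = 0.011

y_n-octane (drum 2) = 0.011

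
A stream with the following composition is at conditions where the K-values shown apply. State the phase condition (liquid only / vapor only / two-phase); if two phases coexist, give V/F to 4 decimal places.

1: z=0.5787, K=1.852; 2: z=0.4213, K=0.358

ΣzᵢKᵢ = 1.2226; Σzᵢ/Kᵢ = 1.4893.
Both exceed 1, so a two-phase solution exists.
Rachford–Rice: g(ψ) = Σ zᵢ(Kᵢ−1)/(1+ψ(Kᵢ−1)) = 0.
Iterate (Newton) starting at ψ = 0.5:
  ψ = 0.5000: g = -0.05258, g' = -0.5832 → ψ = 0.4098
  ψ = 0.4098: g = -0.00161, g' = -0.5506 → ψ = 0.4069
Converged at ψ = 0.4069.

two-phase, V/F = 0.4069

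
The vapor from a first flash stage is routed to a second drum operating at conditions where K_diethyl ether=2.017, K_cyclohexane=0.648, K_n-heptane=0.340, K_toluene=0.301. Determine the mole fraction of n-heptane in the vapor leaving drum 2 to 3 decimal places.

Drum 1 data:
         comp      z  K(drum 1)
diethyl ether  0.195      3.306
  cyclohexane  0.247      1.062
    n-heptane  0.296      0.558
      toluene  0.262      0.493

y_n-heptane (drum 2) = 0.071

Drum 1:
Rachford–Rice: g(ψ₁) = Σ zᵢ(Kᵢ−1)/(1+ψ₁(Kᵢ−1)) = 0.
Check two-phase: ΣzᵢKᵢ = 1.201 > 1 and Σzᵢ/Kᵢ = 1.353 > 1, so g(0) = 0.201 > 0 and g(1) = -0.353 < 0.
Newton iteration, ψ₁⁰ = 0.5:
  ψ₁ = 0.500: g = -0.1222, g' = -0.441 → ψ₁ = 0.223
  ψ₁ = 0.223: g = 0.0173, g' = -0.610 → ψ₁ = 0.251
  ψ₁ = 0.251: g = 0.0005, g' = -0.578 → ψ₁ = 0.252
Converged at ψ₁ = 0.252.
Drum-1 compositions:
  diethyl ether: x = 0.123, y = 0.408
  cyclohexane: x = 0.243, y = 0.258
  n-heptane: x = 0.333, y = 0.186
  toluene: x = 0.300, y = 0.148
Drum-2 feed = drum-1 vapor: z₂ = (0.4078, 0.2583, 0.1859, 0.1481).
Drum 2:
Rachford–Rice: g(ψ₂) = Σ zᵢ(Kᵢ−1)/(1+ψ₂(Kᵢ−1)) = 0.
g(0) = ΣzᵢKᵢ − 1 = 0.098 and g(1) = 1 − Σzᵢ/Kᵢ = -0.639, so a root lies in (0, 1).
Iterate (Newton) starting at ψ₂ = 0.48:
  ψ₂ = 0.480: g = -0.1661, g' = -0.574 → ψ₂ = 0.191
  ψ₂ = 0.191: g = -0.0099, g' = -0.535 → ψ₂ = 0.172
Converged at ψ₂ = 0.172.
  diethyl ether: x = 0.347, y = 0.700
  cyclohexane: x = 0.275, y = 0.178
  n-heptane: x = 0.210, y = 0.071
  toluene: x = 0.168, y = 0.051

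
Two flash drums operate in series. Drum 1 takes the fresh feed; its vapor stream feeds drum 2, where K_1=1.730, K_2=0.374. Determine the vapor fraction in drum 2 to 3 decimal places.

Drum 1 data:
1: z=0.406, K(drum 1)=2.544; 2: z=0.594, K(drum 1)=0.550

Drum 1:
Material balance + equilibrium reduce to Σ zᵢ(Kᵢ−1)/(1+ψ₁(Kᵢ−1)) = 0.
Feasibility: ΣzᵢKᵢ = 1.360, Σzᵢ/Kᵢ = 1.240 — both > 1, two phases present.
Binary case is linear: z₁(K₁−1)(1+ψ₁(K₂−1)) + z₂(K₂−1)(1+ψ₁(K₁−1)) = 0
⇒ ψ₁ = [z₁(K₁−1)+z₂(K₂−1)] / [−(K₁−1)(K₂−1)] = 0.3596/0.6948 = 0.518
Drum-1 compositions:
  1: x = 0.226, y = 0.574
  2: x = 0.774, y = 0.426
Drum-2 feed = drum-1 vapor: z₂ = (0.5741, 0.4259).
Drum 2:
Newton iteration, ψ₂⁰ = 0.5:
  ψ₂ = 0.500: g = -0.0810, g' = -0.518 → ψ₂ = 0.344
  ψ₂ = 0.344: g = -0.0046, g' = -0.466 → ψ₂ = 0.334
Converged at ψ₂ = 0.334.
  1: x = 0.462, y = 0.799
  2: x = 0.538, y = 0.201

V/F (drum 2) = 0.334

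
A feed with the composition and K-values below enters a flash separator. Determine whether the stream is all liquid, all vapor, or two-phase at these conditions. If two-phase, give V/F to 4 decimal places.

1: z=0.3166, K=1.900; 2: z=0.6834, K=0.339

all liquid

ΣzᵢKᵢ = 0.8332; Σzᵢ/Kᵢ = 2.1826.
Since ΣzᵢKᵢ < 1 the mixture is below its bubble point — single liquid phase.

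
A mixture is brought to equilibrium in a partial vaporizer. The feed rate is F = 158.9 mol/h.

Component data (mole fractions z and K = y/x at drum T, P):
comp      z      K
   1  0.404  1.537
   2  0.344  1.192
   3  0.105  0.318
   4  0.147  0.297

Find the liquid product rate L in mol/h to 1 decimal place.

L = 96.5 mol/h

Let ψ = V/F and solve Σ zᵢ(Kᵢ−1)/(1+ψ(Kᵢ−1)) = 0.
g(0) = ΣzᵢKᵢ − 1 = 0.108 and g(1) = 1 − Σzᵢ/Kᵢ = -0.377, so a root lies in (0, 1).
Iterate (Newton) starting at ψ = 0.4:
  ψ = 0.400: g = -0.0023, g' = -0.323 → ψ = 0.393
Converged at ψ = 0.393.
Then V = ψ·F = 0.3928·158.9 = 62.4 mol/h and L = F − V = 96.5 mol/h.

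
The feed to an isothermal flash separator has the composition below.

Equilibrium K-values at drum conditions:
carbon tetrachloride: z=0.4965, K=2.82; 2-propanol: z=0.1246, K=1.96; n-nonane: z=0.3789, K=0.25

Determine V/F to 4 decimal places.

Rachford–Rice: g(V/F) = Σ zᵢ(Kᵢ−1)/(1+V/F(Kᵢ−1)) = 0.
Feasibility: ΣzᵢKᵢ = 1.7391, Σzᵢ/Kᵢ = 1.7552 — both > 1, two phases present.
Iterate (Newton) starting at V/F = 0.5:
  V/F = 0.5000: g = 0.09925, g' = -1.0489 → V/F = 0.5946
  V/F = 0.5946: g = -0.00280, g' = -1.1202 → V/F = 0.5921
Converged at V/F = 0.5921.

V/F = 0.5921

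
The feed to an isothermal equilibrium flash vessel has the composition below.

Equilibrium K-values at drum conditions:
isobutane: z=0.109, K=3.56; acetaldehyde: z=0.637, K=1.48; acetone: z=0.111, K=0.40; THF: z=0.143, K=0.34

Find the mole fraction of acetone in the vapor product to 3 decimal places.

Material balance + equilibrium reduce to Σ zᵢ(Kᵢ−1)/(1+ψ(Kᵢ−1)) = 0.
Feasibility: ΣzᵢKᵢ = 1.424, Σzᵢ/Kᵢ = 1.159 — both > 1, two phases present.
Newton–Raphson from ψ = 0.34:
  ψ = 0.340: g = 0.2067, g' = -0.479 → ψ = 0.771
  ψ = 0.771: g = 0.0008, g' = -0.556 → ψ = 0.773
Converged at ψ = 0.773.
Compositions from xᵢ = zᵢ/(1+ψ(Kᵢ−1)), yᵢ = Kᵢxᵢ:
  isobutane: x = 0.037, y = 0.130
  acetaldehyde: x = 0.465, y = 0.688
  acetone: x = 0.207, y = 0.083
  THF: x = 0.292, y = 0.099

y_acetone = 0.083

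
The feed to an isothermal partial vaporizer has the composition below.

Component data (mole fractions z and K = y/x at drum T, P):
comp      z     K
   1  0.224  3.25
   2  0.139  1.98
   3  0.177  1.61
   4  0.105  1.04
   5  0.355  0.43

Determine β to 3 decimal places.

Rachford–Rice: g(β) = Σ zᵢ(Kᵢ−1)/(1+β(Kᵢ−1)) = 0.
Feasibility: ΣzᵢKᵢ = 1.550, Σzᵢ/Kᵢ = 1.176 — both > 1, two phases present.
Iterate (Newton) starting at β = 0.56:
  β = 0.560: g = 0.0983, g' = -0.563 → β = 0.735
  β = 0.735: g = -0.0003, g' = -0.579 → β = 0.734
Converged at β = 0.734.

β = 0.734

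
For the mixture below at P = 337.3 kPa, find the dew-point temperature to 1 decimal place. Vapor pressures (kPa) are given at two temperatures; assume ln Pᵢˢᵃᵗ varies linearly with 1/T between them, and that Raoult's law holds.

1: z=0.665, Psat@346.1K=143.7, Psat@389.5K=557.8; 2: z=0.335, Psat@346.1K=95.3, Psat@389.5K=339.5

Dew-point temperature: Σzᵢ·P/Pᵢˢᵃᵗ(T) = 1. Interpolate ln Pᵢˢᵃᵗ = aᵢ + bᵢ/T.
  T = 346.1 K: ΣzᵢP/Pᵢˢᵃᵗ = 2.7466
  T = 389.5 K: ΣzᵢP/Pᵢˢᵃᵗ = 0.7350
  T = 367.8 K: ΣzᵢP/Pᵢˢᵃᵗ = 1.3663
  T = 378.6 K: ΣzᵢP/Pᵢˢᵃᵗ = 0.9946
  T = 373.2 K: ΣzᵢP/Pᵢˢᵃᵗ = 1.1630
  T = 375.9 K: ΣzᵢP/Pᵢˢᵃᵗ = 1.0749
Interpolating between 375.9 K and 378.6 K gives T ≈ 378.4 K.

T = 378.4 K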